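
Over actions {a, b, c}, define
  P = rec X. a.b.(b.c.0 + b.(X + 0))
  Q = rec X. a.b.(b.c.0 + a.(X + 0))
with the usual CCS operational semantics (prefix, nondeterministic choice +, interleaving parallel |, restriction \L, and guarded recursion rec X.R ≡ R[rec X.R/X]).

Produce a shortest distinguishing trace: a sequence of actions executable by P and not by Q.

abba

Reachable graph of P (6 states):
  s0 = rec X. a.b.(b.c.0 + b.(X + 0)) → -a-> s1
  s1 = b.(b.c.0 + b.((rec X. a.b.(b.c.0 + b.(X + 0))) + 0)) → -b-> s2
  s2 = b.c.0 + b.((rec X. a.b.(b.c.0 + b.(X + 0))) + 0) → -b-> s3, -b-> s4
  s3 = (rec X. a.b.(b.c.0 + b.(X + 0))) + 0 → -a-> s1
  s4 = c.0 → -c-> s5
  s5 = 0 → deadlocked
Reachable graph of Q (6 states):
  t0 = rec X. a.b.(b.c.0 + a.(X + 0)) → -a-> t1
  t1 = b.(b.c.0 + a.((rec X. a.b.(b.c.0 + a.(X + 0))) + 0)) → -b-> t2
  t2 = b.c.0 + a.((rec X. a.b.(b.c.0 + a.(X + 0))) + 0) → -a-> t3, -b-> t4
  t3 = (rec X. a.b.(b.c.0 + a.(X + 0))) + 0 → -a-> t1
  t4 = c.0 → -c-> t5
  t5 = 0 → deadlocked
Run σ = ⟨abba⟩ on P: start {s0}
  step 1 (a): {s1}
  step 2 (b): {s2}
  step 3 (b): {s3, s4}
  step 4 (a): {s1}
  — P admits the full trace.
Run σ = ⟨abba⟩ on Q: start {t0}
  step 1 (a): {t1}
  step 2 (b): {t2}
  step 3 (b): {t4}
  step 4 (a): ∅ (Q stuck)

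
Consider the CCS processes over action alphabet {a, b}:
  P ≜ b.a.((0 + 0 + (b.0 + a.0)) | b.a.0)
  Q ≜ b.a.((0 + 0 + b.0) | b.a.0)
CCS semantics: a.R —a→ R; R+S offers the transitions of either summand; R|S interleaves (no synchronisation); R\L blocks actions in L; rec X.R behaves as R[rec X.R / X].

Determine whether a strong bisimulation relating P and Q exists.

P's transition system — 8 states:
  p0 = b.a.((0 + 0 + (b.0 + a.0)) | b.a.0) has moves —b→ p1
  p1 = a.((0 + 0 + (b.0 + a.0)) | b.a.0) has moves —a→ p2
  p2 = (0 + 0 + (b.0 + a.0)) | b.a.0 has moves —a→ p3, —b→ p3, —b→ p4
  p3 = 0 | b.a.0 has moves —b→ p5
  p4 = (0 + 0 + (b.0 + a.0)) | a.0 has moves —a→ p5, —a→ p6, —b→ p5
  p5 = 0 | a.0 has moves —a→ p7
  p6 = (0 + 0 + (b.0 + a.0)) | 0 has moves —a→ p7, —b→ p7
  p7 = 0 | 0 has moves (no moves)
Q's transition system — 8 states:
  q0 = b.a.((0 + 0 + b.0) | b.a.0) has moves —b→ q1
  q1 = a.((0 + 0 + b.0) | b.a.0) has moves —a→ q2
  q2 = (0 + 0 + b.0) | b.a.0 has moves —b→ q3, —b→ q4
  q3 = (0 + 0 + b.0) | a.0 has moves —a→ q5, —b→ q6
  q4 = 0 | b.a.0 has moves —b→ q6
  q5 = (0 + 0 + b.0) | 0 has moves —b→ q7
  q6 = 0 | a.0 has moves —a→ q7
  q7 = 0 | 0 has moves (no moves)
Coarsest stable partition (strong bisimilarity classes):
  B0 = {p0}
  B1 = {p1}
  B2 = {p2}
  B3 = {p3, q4}
  B4 = {p5, q6}
  B5 = {p7, q7}
  B6 = {p4}
  B7 = {p6}
  B8 = {q0}
  B9 = {q1}
  B10 = {q2}
  B11 = {q3}
  B12 = {q5}
p0 ∈ B0, q0 ∈ B8 → different blocks

not bisimilar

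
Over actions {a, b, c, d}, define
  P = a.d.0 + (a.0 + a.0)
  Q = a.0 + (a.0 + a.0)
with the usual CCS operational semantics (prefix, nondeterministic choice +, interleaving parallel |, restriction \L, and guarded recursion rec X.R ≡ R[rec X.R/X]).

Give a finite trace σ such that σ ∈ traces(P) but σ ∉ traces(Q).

LTS(P): 3 reachable states
  m0 = a.d.0 + (a.0 + a.0) → —a→ m1, —a→ m2
  m1 = 0 → (no moves)
  m2 = d.0 → —d→ m1
LTS(Q): 2 reachable states
  n0 = a.0 + (a.0 + a.0) → —a→ n1
  n1 = 0 → (no moves)
Executing ad from P (initial set {m0}):
  [1] a ⇒ {m1, m2}
  [2] d ⇒ {m1}
  — P admits the full trace.
Executing ad from Q (initial set {n0}):
  [1] a ⇒ {n1}
  [2] d ⇒ ∅ (Q stuck)

ad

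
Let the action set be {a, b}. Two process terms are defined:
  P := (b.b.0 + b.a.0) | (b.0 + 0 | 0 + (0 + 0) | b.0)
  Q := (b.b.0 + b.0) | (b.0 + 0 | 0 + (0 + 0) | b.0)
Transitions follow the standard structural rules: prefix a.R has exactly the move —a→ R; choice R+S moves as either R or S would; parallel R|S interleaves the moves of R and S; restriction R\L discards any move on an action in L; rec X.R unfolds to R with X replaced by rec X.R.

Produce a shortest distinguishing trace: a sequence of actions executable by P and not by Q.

ba

Reachable graph of P (12 states):
  u0 = (b.b.0 + b.a.0) | (b.0 + 0 | 0 + (0 + 0) | b.0) | --b--▸ u1, --b--▸ u2, --b--▸ u3, --b--▸ u4
  u1 = (b.b.0 + b.a.0) | ((0 + 0) | 0) | --b--▸ u5, --b--▸ u6
  u2 = (b.b.0 + b.a.0) | 0 | --b--▸ u7, --b--▸ u8
  u3 = a.0 | (b.0 + 0 | 0 + (0 + 0) | b.0) | --a--▸ u9, --b--▸ u5, --b--▸ u7
  u4 = b.0 | (b.0 + 0 | 0 + (0 + 0) | b.0) | --b--▸ u6, --b--▸ u8, --b--▸ u9
  u5 = a.0 | ((0 + 0) | 0) | --a--▸ u10
  u6 = b.0 | ((0 + 0) | 0) | --b--▸ u10
  u7 = a.0 | 0 | --a--▸ u11
  u8 = b.0 | 0 | --b--▸ u11
  u9 = 0 | (b.0 + 0 | 0 + (0 + 0) | b.0) | --b--▸ u10, --b--▸ u11
  u10 = 0 | ((0 + 0) | 0) | deadlocked
  u11 = 0 | 0 | deadlocked
Reachable graph of Q (9 states):
  v0 = (b.b.0 + b.0) | (b.0 + 0 | 0 + (0 + 0) | b.0) | --b--▸ v1, --b--▸ v2, --b--▸ v3, --b--▸ v4
  v1 = (b.b.0 + b.0) | ((0 + 0) | 0) | --b--▸ v5, --b--▸ v6
  v2 = (b.b.0 + b.0) | 0 | --b--▸ v7, --b--▸ v8
  v3 = 0 | (b.0 + 0 | 0 + (0 + 0) | b.0) | --b--▸ v5, --b--▸ v7
  v4 = b.0 | (b.0 + 0 | 0 + (0 + 0) | b.0) | --b--▸ v3, --b--▸ v6, --b--▸ v8
  v5 = 0 | ((0 + 0) | 0) | deadlocked
  v6 = b.0 | ((0 + 0) | 0) | --b--▸ v5
  v7 = 0 | 0 | deadlocked
  v8 = b.0 | 0 | --b--▸ v7
Run σ = ⟨ba⟩ on P: start {u0}
  [1] b ⇒ {u1, u2, u3, u4}
  [2] a ⇒ {u9}
  P completes σ.
Run σ = ⟨ba⟩ on Q: start {v0}
  [1] b ⇒ {v1, v2, v3, v4}
  [2] a ⇒ ∅ (Q stuck)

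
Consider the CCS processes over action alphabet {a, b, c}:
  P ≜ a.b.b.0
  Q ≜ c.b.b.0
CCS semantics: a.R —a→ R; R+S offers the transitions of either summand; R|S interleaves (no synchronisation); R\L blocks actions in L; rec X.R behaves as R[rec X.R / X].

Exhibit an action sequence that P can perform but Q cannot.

a

LTS(P): 4 reachable states
  u0 = a.b.b.0 has moves —a→ u1
  u1 = b.b.0 has moves —b→ u2
  u2 = b.0 has moves —b→ u3
  u3 = 0 has moves ·
LTS(Q): 4 reachable states
  v0 = c.b.b.0 has moves —c→ v1
  v1 = b.b.0 has moves —b→ v2
  v2 = b.0 has moves —b→ v3
  v3 = 0 has moves ·
Run σ = ⟨a⟩ on P: start {u0}
  step 1 (a): {u1}
  P completes σ.
Run σ = ⟨a⟩ on Q: start {v0}
  step 1 (a): ∅ (Q stuck)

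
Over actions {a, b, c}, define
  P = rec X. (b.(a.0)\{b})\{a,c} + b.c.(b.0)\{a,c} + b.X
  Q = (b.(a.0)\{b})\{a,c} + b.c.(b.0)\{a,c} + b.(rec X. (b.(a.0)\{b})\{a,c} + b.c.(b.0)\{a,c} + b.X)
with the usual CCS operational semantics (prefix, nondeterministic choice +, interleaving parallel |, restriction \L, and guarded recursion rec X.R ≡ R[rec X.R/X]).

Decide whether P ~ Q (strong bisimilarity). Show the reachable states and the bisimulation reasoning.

YES

P's transition system — 5 states:
  s0 = rec X. (b.(a.0)\{b})\{a,c} + b.c.(b.0)\{a,c} + b.X | —b→ s0, —b→ s1, —b→ s2
  s1 = (a.0)\{b}\{a,c} | (no moves)
  s2 = c.(b.0)\{a,c} | —c→ s3
  s3 = (b.0)\{a,c} | —b→ s4
  s4 = 0\{a,c} | (no moves)
Q's transition system — 6 states:
  t0 = (b.(a.0)\{b})\{a,c} + b.c.(b.0)\{a,c} + b.(rec X. (b.(a.0)\{b})\{a,c} + b.c.(b.0)\{a,c} + b.X) | —b→ t1, —b→ t2, —b→ t3
  t1 = (a.0)\{b}\{a,c} | (no moves)
  t2 = c.(b.0)\{a,c} | —c→ t4
  t3 = rec X. (b.(a.0)\{b})\{a,c} + b.c.(b.0)\{a,c} + b.X | —b→ t1, —b→ t2, —b→ t3
  t4 = (b.0)\{a,c} | —b→ t5
  t5 = 0\{a,c} | (no moves)
Coarsest stable partition (strong bisimilarity classes):
  B0 = {s0, t0, t3}
  B1 = {s2, t2}
  B2 = {s3, t4}
  B3 = {s1, s4, t1, t5}
s0 ∈ B0, t0 ∈ B0 → same block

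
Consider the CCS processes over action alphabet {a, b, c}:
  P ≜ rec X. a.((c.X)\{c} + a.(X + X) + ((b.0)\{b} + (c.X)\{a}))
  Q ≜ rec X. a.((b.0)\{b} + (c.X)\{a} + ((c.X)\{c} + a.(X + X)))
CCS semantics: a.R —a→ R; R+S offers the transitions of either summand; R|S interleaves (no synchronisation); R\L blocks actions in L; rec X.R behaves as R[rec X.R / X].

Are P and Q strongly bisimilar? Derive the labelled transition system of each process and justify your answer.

bisimilar

Reachable graph of P (4 states):
  s0 = rec X. a.((c.X)\{c} + a.(X + X) + ((b.0)\{b} + (c.X)\{a})) → --a--▸ s1
  s1 = (c.(rec X. a.((c.X)\{c} + a.(X + X) + ((b.0)\{b} + (c.X)\{a}))))\{c} + a.((rec X. a.((c.X)\{c} + a.(X + X) + ((b.0)\{b} + (c.X)\{a}))) + (rec X. a.((c.X)\{c} + a.(X + X) + ((b.0)\{b} + (c.X)\{a})))) + ((b.0)\{b} + (c.(rec X. a.((c.X)\{c} + a.(X + X) + ((b.0)\{b} + (c.X)\{a}))))\{a}) → --a--▸ s2, --c--▸ s3
  s2 = (rec X. a.((c.X)\{c} + a.(X + X) + ((b.0)\{b} + (c.X)\{a}))) + (rec X. a.((c.X)\{c} + a.(X + X) + ((b.0)\{b} + (c.X)\{a}))) → --a--▸ s1
  s3 = (rec X. a.((c.X)\{c} + a.(X + X) + ((b.0)\{b} + (c.X)\{a})))\{a} → deadlocked
Reachable graph of Q (4 states):
  t0 = rec X. a.((b.0)\{b} + (c.X)\{a} + ((c.X)\{c} + a.(X + X))) → --a--▸ t1
  t1 = (b.0)\{b} + (c.(rec X. a.((b.0)\{b} + (c.X)\{a} + ((c.X)\{c} + a.(X + X)))))\{a} + ((c.(rec X. a.((b.0)\{b} + (c.X)\{a} + ((c.X)\{c} + a.(X + X)))))\{c} + a.((rec X. a.((b.0)\{b} + (c.X)\{a} + ((c.X)\{c} + a.(X + X)))) + (rec X. a.((b.0)\{b} + (c.X)\{a} + ((c.X)\{c} + a.(X + X)))))) → --a--▸ t2, --c--▸ t3
  t2 = (rec X. a.((b.0)\{b} + (c.X)\{a} + ((c.X)\{c} + a.(X + X)))) + (rec X. a.((b.0)\{b} + (c.X)\{a} + ((c.X)\{c} + a.(X + X)))) → --a--▸ t1
  t3 = (rec X. a.((b.0)\{b} + (c.X)\{a} + ((c.X)\{c} + a.(X + X))))\{a} → deadlocked
Coarsest stable partition (strong bisimilarity classes):
  B0 = {s0, s2, t0, t2}
  B1 = {s1, t1}
  B2 = {s3, t3}
s0 ∈ B0, t0 ∈ B0 → same block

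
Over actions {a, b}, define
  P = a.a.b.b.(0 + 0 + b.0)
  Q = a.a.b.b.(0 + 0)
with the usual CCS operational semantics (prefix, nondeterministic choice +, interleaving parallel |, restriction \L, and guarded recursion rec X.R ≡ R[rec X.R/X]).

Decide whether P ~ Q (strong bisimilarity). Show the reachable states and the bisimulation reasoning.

Reachable graph of P (6 states):
  s0 = a.a.b.b.(0 + 0 + b.0) | =a=> s1
  s1 = a.b.b.(0 + 0 + b.0) | =a=> s2
  s2 = b.b.(0 + 0 + b.0) | =b=> s3
  s3 = b.(0 + 0 + b.0) | =b=> s4
  s4 = 0 + 0 + b.0 | =b=> s5
  s5 = 0 | stopped
Reachable graph of Q (5 states):
  t0 = a.a.b.b.(0 + 0) | =a=> t1
  t1 = a.b.b.(0 + 0) | =a=> t2
  t2 = b.b.(0 + 0) | =b=> t3
  t3 = b.(0 + 0) | =b=> t4
  t4 = 0 + 0 | stopped
Coarsest stable partition (strong bisimilarity classes):
  B0 = {s0}
  B1 = {s1}
  B2 = {s2}
  B3 = {s3, t2}
  B4 = {s4, t3}
  B5 = {s5, t4}
  B6 = {t0}
  B7 = {t1}
s0 ∈ B0, t0 ∈ B6 → different blocks

not bisimilar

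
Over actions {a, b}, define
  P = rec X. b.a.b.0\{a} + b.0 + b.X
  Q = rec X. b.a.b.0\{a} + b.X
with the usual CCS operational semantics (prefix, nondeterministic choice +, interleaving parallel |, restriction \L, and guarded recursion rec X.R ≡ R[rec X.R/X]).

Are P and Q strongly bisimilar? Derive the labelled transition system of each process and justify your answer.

P's transition system — 5 states:
  u0 = rec X. b.a.b.0\{a} + b.0 + b.X has moves -b-> u0, -b-> u1, -b-> u2
  u1 = 0 has moves stopped
  u2 = a.b.0\{a} has moves -a-> u3
  u3 = b.0\{a} has moves -b-> u4
  u4 = 0\{a} has moves stopped
Q's transition system — 4 states:
  v0 = rec X. b.a.b.0\{a} + b.X has moves -b-> v0, -b-> v1
  v1 = a.b.0\{a} has moves -a-> v2
  v2 = b.0\{a} has moves -b-> v3
  v3 = 0\{a} has moves stopped
Coarsest stable partition (strong bisimilarity classes):
  B0 = {u0}
  B1 = {u2, v1}
  B2 = {u3, v2}
  B3 = {u1, u4, v3}
  B4 = {v0}
u0 ∈ B0, v0 ∈ B4 → different blocks

P ≁ Q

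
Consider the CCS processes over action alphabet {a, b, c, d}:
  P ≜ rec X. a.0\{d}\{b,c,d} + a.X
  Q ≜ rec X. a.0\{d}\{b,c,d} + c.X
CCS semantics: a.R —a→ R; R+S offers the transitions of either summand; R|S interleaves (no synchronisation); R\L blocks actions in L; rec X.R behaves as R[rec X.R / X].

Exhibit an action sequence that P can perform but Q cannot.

aa

P's transition system — 2 states:
  m0 = rec X. a.0\{d}\{b,c,d} + a.X :: --a--▸ m0, --a--▸ m1
  m1 = 0\{d}\{b,c,d} :: deadlocked
Q's transition system — 2 states:
  n0 = rec X. a.0\{d}\{b,c,d} + c.X :: --a--▸ n1, --c--▸ n0
  n1 = 0\{d}\{b,c,d} :: deadlocked
Trace ⟨aa⟩ through P, begin at {m0}:
  step 1 (a): {m0, m1}
  step 2 (a): {m0, m1}
  — P admits the full trace.
Trace ⟨aa⟩ through Q, begin at {n0}:
  step 1 (a): {n1}
  step 2 (a): ∅  — Q cannot continue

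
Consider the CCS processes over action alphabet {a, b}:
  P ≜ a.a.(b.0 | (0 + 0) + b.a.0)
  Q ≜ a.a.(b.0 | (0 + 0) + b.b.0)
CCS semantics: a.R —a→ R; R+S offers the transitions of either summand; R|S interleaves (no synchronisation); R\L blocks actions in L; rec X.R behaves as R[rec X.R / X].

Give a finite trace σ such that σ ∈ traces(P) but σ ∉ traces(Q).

aaba

Reachable graph of P (6 states):
  s0 = a.a.(b.0 | (0 + 0) + b.a.0) has moves —a→ s1
  s1 = a.(b.0 | (0 + 0) + b.a.0) has moves —a→ s2
  s2 = b.0 | (0 + 0) + b.a.0 has moves —b→ s3, —b→ s4
  s3 = 0 | (0 + 0) has moves deadlocked
  s4 = a.0 has moves —a→ s5
  s5 = 0 has moves deadlocked
Reachable graph of Q (6 states):
  t0 = a.a.(b.0 | (0 + 0) + b.b.0) has moves —a→ t1
  t1 = a.(b.0 | (0 + 0) + b.b.0) has moves —a→ t2
  t2 = b.0 | (0 + 0) + b.b.0 has moves —b→ t3, —b→ t4
  t3 = 0 | (0 + 0) has moves deadlocked
  t4 = b.0 has moves —b→ t5
  t5 = 0 has moves deadlocked
Run σ = ⟨aaba⟩ on P: start {s0}
  step 1 (a): {s1}
  step 2 (a): {s2}
  step 3 (b): {s3, s4}
  step 4 (a): {s5}
  ✓ P
Run σ = ⟨aaba⟩ on Q: start {t0}
  step 1 (a): {t1}
  step 2 (a): {t2}
  step 3 (b): {t3, t4}
  step 4 (a): ∅  — Q cannot continue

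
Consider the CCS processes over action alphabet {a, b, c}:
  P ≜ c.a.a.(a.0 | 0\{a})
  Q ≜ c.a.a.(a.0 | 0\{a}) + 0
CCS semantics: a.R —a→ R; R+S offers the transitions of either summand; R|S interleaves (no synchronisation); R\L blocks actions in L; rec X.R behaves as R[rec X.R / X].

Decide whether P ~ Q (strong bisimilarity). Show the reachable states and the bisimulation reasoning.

P ~ Q

Reachable graph of P (5 states):
  u0 = c.a.a.(a.0 | 0\{a}) → —c→ u1
  u1 = a.a.(a.0 | 0\{a}) → —a→ u2
  u2 = a.(a.0 | 0\{a}) → —a→ u3
  u3 = a.0 | 0\{a} → —a→ u4
  u4 = 0 | 0\{a} → (no moves)
Reachable graph of Q (5 states):
  v0 = c.a.a.(a.0 | 0\{a}) + 0 → —c→ v1
  v1 = a.a.(a.0 | 0\{a}) → —a→ v2
  v2 = a.(a.0 | 0\{a}) → —a→ v3
  v3 = a.0 | 0\{a} → —a→ v4
  v4 = 0 | 0\{a} → (no moves)
Partition-refinement fixed point:
  B0 = {u0, v0}
  B1 = {u1, v1}
  B2 = {u2, v2}
  B3 = {u3, v3}
  B4 = {u4, v4}
u0 ∈ B0, v0 ∈ B0 → same block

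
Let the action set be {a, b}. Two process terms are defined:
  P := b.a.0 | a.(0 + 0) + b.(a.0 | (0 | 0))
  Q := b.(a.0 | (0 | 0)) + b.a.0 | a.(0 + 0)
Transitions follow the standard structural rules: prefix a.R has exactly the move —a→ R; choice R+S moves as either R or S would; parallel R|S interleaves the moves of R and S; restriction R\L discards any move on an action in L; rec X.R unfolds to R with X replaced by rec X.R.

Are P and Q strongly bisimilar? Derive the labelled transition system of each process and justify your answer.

P's transition system — 8 states:
  u0 = b.a.0 | a.(0 + 0) + b.(a.0 | (0 | 0)) ⊢ -a-> u1, -b-> u2, -b-> u3
  u1 = b.a.0 | (0 + 0) ⊢ -b-> u4
  u2 = a.0 | (0 | 0) ⊢ -a-> u5
  u3 = a.0 | a.(0 + 0) ⊢ -a-> u4, -a-> u6
  u4 = a.0 | (0 + 0) ⊢ -a-> u7
  u5 = 0 | (0 | 0) ⊢ ∅
  u6 = 0 | a.(0 + 0) ⊢ -a-> u7
  u7 = 0 | (0 + 0) ⊢ ∅
Q's transition system — 8 states:
  v0 = b.(a.0 | (0 | 0)) + b.a.0 | a.(0 + 0) ⊢ -a-> v1, -b-> v2, -b-> v3
  v1 = b.a.0 | (0 + 0) ⊢ -b-> v4
  v2 = a.0 | (0 | 0) ⊢ -a-> v5
  v3 = a.0 | a.(0 + 0) ⊢ -a-> v4, -a-> v6
  v4 = a.0 | (0 + 0) ⊢ -a-> v7
  v5 = 0 | (0 | 0) ⊢ ∅
  v6 = 0 | a.(0 + 0) ⊢ -a-> v7
  v7 = 0 | (0 + 0) ⊢ ∅
Bisimilarity quotient blocks:
  B0 = {u0, v0}
  B1 = {u3, v3}
  B2 = {u2, u4, u6, v2, v4, v6}
  B3 = {u5, u7, v5, v7}
  B4 = {u1, v1}
u0 ∈ B0, v0 ∈ B0 → same block

bisimilar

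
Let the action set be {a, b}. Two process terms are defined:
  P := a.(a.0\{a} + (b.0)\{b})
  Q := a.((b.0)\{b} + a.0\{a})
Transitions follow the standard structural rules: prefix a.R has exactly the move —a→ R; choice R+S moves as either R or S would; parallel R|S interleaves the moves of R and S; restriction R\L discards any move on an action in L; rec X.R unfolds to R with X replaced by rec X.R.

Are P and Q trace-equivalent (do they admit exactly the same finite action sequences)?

P's transition system — 3 states:
  p0 = a.(a.0\{a} + (b.0)\{b}) ⊢ -a-> p1
  p1 = a.0\{a} + (b.0)\{b} ⊢ -a-> p2
  p2 = 0\{a} ⊢ stopped
Q's transition system — 3 states:
  q0 = a.((b.0)\{b} + a.0\{a}) ⊢ -a-> q1
  q1 = (b.0)\{b} + a.0\{a} ⊢ -a-> q2
  q2 = 0\{a} ⊢ stopped
Bisimilarity quotient blocks:
  B0 = {p0, q0}
  B1 = {p1, q1}
  B2 = {p2, q2}
p0 ∈ B0, q0 ∈ B0 → same block
Bisimilar ⇒ trace-equivalent.

YES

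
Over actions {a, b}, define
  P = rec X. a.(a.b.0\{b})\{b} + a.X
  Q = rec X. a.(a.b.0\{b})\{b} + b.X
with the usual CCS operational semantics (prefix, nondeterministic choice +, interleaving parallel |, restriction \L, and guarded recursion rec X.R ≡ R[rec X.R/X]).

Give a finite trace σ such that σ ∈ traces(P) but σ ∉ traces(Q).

aaa

P's transition system — 3 states:
  s0 = rec X. a.(a.b.0\{b})\{b} + a.X | --a--▸ s0, --a--▸ s1
  s1 = (a.b.0\{b})\{b} | --a--▸ s2
  s2 = (b.0\{b})\{b} | ∅
Q's transition system — 3 states:
  t0 = rec X. a.(a.b.0\{b})\{b} + b.X | --a--▸ t1, --b--▸ t0
  t1 = (a.b.0\{b})\{b} | --a--▸ t2
  t2 = (b.0\{b})\{b} | ∅
Run σ = ⟨aaa⟩ on P: start {s0}
  after a @ step 1: {s0, s1}
  after a @ step 2: {s0, s1, s2}
  after a @ step 3: {s0, s1, s2}
  P completes σ.
Run σ = ⟨aaa⟩ on Q: start {t0}
  after a @ step 1: {t1}
  after a @ step 2: {t2}
  after a @ step 3: ∅  — Q cannot continue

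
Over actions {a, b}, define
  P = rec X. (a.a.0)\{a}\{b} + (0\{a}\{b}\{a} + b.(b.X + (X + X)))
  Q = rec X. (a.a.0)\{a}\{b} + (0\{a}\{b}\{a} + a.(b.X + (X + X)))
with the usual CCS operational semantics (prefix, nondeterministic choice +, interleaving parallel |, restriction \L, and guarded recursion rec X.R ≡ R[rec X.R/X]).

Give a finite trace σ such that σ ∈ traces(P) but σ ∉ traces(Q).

b

Reachable graph of P (2 states):
  p0 = rec X. (a.a.0)\{a}\{b} + (0\{a}\{b}\{a} + b.(b.X + (X + X))) → --b--▸ p1
  p1 = b.(rec X. (a.a.0)\{a}\{b} + (0\{a}\{b}\{a} + b.(b.X + (X + X)))) + ((rec X. (a.a.0)\{a}\{b} + (0\{a}\{b}\{a} + b.(b.X + (X + X)))) + (rec X. (a.a.0)\{a}\{b} + (0\{a}\{b}\{a} + b.(b.X + (X + X))))) → --b--▸ p0, --b--▸ p1
Reachable graph of Q (2 states):
  q0 = rec X. (a.a.0)\{a}\{b} + (0\{a}\{b}\{a} + a.(b.X + (X + X))) → --a--▸ q1
  q1 = b.(rec X. (a.a.0)\{a}\{b} + (0\{a}\{b}\{a} + a.(b.X + (X + X)))) + ((rec X. (a.a.0)\{a}\{b} + (0\{a}\{b}\{a} + a.(b.X + (X + X)))) + (rec X. (a.a.0)\{a}\{b} + (0\{a}\{b}\{a} + a.(b.X + (X + X))))) → --a--▸ q1, --b--▸ q0
Trace ⟨b⟩ through P, begin at {p0}:
  step 1 (b): {p1}
  ✓ P
Trace ⟨b⟩ through Q, begin at {q0}:
  step 1 (b): no successor for Q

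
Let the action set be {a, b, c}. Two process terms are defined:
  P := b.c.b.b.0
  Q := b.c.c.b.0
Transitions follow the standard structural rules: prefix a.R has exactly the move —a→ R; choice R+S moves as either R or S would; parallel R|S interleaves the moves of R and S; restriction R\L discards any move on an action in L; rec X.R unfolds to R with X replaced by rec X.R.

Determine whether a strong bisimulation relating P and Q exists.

NO

P's transition system — 5 states:
  s0 = b.c.b.b.0 | ··b··> s1
  s1 = c.b.b.0 | ··c··> s2
  s2 = b.b.0 | ··b··> s3
  s3 = b.0 | ··b··> s4
  s4 = 0 | deadlocked
Q's transition system — 5 states:
  t0 = b.c.c.b.0 | ··b··> t1
  t1 = c.c.b.0 | ··c··> t2
  t2 = c.b.0 | ··c··> t3
  t3 = b.0 | ··b··> t4
  t4 = 0 | deadlocked
Bisimilarity quotient blocks:
  B0 = {s0}
  B1 = {s1}
  B2 = {s2}
  B3 = {s3, t3}
  B4 = {s4, t4}
  B5 = {t0}
  B6 = {t1}
  B7 = {t2}
s0 ∈ B0, t0 ∈ B5 → different blocks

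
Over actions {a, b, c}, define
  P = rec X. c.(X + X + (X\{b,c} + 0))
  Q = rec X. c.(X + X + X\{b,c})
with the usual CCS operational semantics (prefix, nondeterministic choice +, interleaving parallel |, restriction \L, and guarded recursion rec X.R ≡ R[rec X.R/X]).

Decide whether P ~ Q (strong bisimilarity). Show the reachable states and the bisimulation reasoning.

bisimilar

P's transition system — 2 states:
  m0 = rec X. c.(X + X + (X\{b,c} + 0)) has moves ··c··> m1
  m1 = (rec X. c.(X + X + (X\{b,c} + 0))) + (rec X. c.(X + X + (X\{b,c} + 0))) + ((rec X. c.(X + X + (X\{b,c} + 0)))\{b,c} + 0) has moves ··c··> m1
Q's transition system — 2 states:
  n0 = rec X. c.(X + X + X\{b,c}) has moves ··c··> n1
  n1 = (rec X. c.(X + X + X\{b,c})) + (rec X. c.(X + X + X\{b,c})) + (rec X. c.(X + X + X\{b,c}))\{b,c} has moves ··c··> n1
Coarsest stable partition (strong bisimilarity classes):
  B0 = {m0, m1, n0, n1}
m0 ∈ B0, n0 ∈ B0 → same block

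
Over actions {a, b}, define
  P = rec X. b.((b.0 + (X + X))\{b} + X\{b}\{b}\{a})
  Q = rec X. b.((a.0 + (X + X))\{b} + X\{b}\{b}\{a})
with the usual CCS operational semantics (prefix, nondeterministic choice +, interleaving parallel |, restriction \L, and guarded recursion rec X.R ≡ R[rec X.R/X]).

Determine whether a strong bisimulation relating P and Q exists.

NO

LTS(P): 2 reachable states
  u0 = rec X. b.((b.0 + (X + X))\{b} + X\{b}\{b}\{a}) → =b=> u1
  u1 = (b.0 + ((rec X. b.((b.0 + (X + X))\{b} + X\{b}\{b}\{a})) + (rec X. b.((b.0 + (X + X))\{b} + X\{b}\{b}\{a}))))\{b} + (rec X. b.((b.0 + (X + X))\{b} + X\{b}\{b}\{a}))\{b}\{b}\{a} → ·
LTS(Q): 3 reachable states
  v0 = rec X. b.((a.0 + (X + X))\{b} + X\{b}\{b}\{a}) → =b=> v1
  v1 = (a.0 + ((rec X. b.((a.0 + (X + X))\{b} + X\{b}\{b}\{a})) + (rec X. b.((a.0 + (X + X))\{b} + X\{b}\{b}\{a}))))\{b} + (rec X. b.((a.0 + (X + X))\{b} + X\{b}\{b}\{a}))\{b}\{b}\{a} → =a=> v2
  v2 = 0\{b} → ·
Partition-refinement fixed point:
  B0 = {u0}
  B1 = {u1, v2}
  B2 = {v0}
  B3 = {v1}
u0 ∈ B0, v0 ∈ B2 → different blocks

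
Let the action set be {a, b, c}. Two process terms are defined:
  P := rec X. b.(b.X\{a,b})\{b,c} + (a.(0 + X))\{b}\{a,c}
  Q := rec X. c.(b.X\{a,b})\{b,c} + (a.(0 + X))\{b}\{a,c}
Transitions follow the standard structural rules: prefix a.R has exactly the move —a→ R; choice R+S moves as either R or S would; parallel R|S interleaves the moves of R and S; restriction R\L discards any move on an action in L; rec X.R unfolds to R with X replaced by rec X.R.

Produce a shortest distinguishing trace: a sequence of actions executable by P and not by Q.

b

LTS(P): 2 reachable states
  m0 = rec X. b.(b.X\{a,b})\{b,c} + (a.(0 + X))\{b}\{a,c} :: —b→ m1
  m1 = (b.(rec X. b.(b.X\{a,b})\{b,c} + (a.(0 + X))\{b}\{a,c})\{a,b})\{b,c} :: ·
LTS(Q): 2 reachable states
  n0 = rec X. c.(b.X\{a,b})\{b,c} + (a.(0 + X))\{b}\{a,c} :: —c→ n1
  n1 = (b.(rec X. c.(b.X\{a,b})\{b,c} + (a.(0 + X))\{b}\{a,c})\{a,b})\{b,c} :: ·
Run σ = ⟨b⟩ on P: start {m0}
  step 1 (b): {m1}
  P completes σ.
Run σ = ⟨b⟩ on Q: start {n0}
  step 1 (b): ∅  — Q cannot continue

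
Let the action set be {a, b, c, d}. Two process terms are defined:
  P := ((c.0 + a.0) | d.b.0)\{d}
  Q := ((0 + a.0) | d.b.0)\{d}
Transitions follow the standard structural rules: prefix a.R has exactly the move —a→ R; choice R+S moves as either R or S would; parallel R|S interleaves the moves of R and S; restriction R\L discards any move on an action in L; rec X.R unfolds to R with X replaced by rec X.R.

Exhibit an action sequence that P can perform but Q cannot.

P's transition system — 2 states:
  u0 = ((c.0 + a.0) | d.b.0)\{d} :: ··a··> u1, ··c··> u1
  u1 = (0 | d.b.0)\{d} :: ∅
Q's transition system — 2 states:
  v0 = ((0 + a.0) | d.b.0)\{d} :: ··a··> v1
  v1 = (0 | d.b.0)\{d} :: ∅
Run σ = ⟨c⟩ on P: start {u0}
  after c @ step 1: {u1}
  ✓ P
Run σ = ⟨c⟩ on Q: start {v0}
  after c @ step 1: no successor for Q

c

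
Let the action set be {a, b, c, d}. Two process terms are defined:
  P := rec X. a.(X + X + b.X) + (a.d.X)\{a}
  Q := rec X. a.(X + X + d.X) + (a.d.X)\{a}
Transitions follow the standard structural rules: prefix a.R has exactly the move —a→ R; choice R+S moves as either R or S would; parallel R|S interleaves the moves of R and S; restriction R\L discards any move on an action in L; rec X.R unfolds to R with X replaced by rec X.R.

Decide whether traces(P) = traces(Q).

trace-distinct — witness ⟨ab⟩

Reachable graph of P (2 states):
  p0 = rec X. a.(X + X + b.X) + (a.d.X)\{a} :: -a-> p1
  p1 = (rec X. a.(X + X + b.X) + (a.d.X)\{a}) + (rec X. a.(X + X + b.X) + (a.d.X)\{a}) + b.(rec X. a.(X + X + b.X) + (a.d.X)\{a}) :: -a-> p1, -b-> p0
Reachable graph of Q (2 states):
  q0 = rec X. a.(X + X + d.X) + (a.d.X)\{a} :: -a-> q1
  q1 = (rec X. a.(X + X + d.X) + (a.d.X)\{a}) + (rec X. a.(X + X + d.X) + (a.d.X)\{a}) + d.(rec X. a.(X + X + d.X) + (a.d.X)\{a}) :: -a-> q1, -d-> q0
Executing ab from P (initial set {p0}):
  step 1 (a): {p1}
  step 2 (b): {p0}
  — P admits the full trace.
Executing ab from Q (initial set {q0}):
  step 1 (a): {q1}
  step 2 (b): ∅ (Q stuck)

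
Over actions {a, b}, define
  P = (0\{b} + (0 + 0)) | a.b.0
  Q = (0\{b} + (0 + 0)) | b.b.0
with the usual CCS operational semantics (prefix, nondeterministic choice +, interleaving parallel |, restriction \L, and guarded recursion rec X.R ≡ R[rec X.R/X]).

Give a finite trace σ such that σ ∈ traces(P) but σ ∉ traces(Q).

P's transition system — 3 states:
  s0 = (0\{b} + (0 + 0)) | a.b.0 → —a→ s1
  s1 = (0\{b} + (0 + 0)) | b.0 → —b→ s2
  s2 = (0\{b} + (0 + 0)) | 0 → (no moves)
Q's transition system — 3 states:
  t0 = (0\{b} + (0 + 0)) | b.b.0 → —b→ t1
  t1 = (0\{b} + (0 + 0)) | b.0 → —b→ t2
  t2 = (0\{b} + (0 + 0)) | 0 → (no moves)
Trace ⟨a⟩ through P, begin at {s0}:
  after a @ step 1: {s1}
  — P admits the full trace.
Trace ⟨a⟩ through Q, begin at {t0}:
  after a @ step 1: ∅ (Q stuck)

a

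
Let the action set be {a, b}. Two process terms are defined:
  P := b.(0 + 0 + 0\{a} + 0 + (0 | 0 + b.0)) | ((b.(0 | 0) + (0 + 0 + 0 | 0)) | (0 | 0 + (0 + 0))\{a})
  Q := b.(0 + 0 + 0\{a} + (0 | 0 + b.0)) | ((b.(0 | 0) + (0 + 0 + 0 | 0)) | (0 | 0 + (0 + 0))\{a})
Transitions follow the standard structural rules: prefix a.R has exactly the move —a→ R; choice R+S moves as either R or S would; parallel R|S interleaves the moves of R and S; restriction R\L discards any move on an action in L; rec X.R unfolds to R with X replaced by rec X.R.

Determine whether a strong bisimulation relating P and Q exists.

P's transition system — 6 states:
  u0 = b.(0 + 0 + 0\{a} + 0 + (0 | 0 + b.0)) | ((b.(0 | 0) + (0 + 0 + 0 | 0)) | (0 | 0 + (0 + 0))\{a}) → =b=> u1, =b=> u2
  u1 = (0 + 0 + 0\{a} + 0 + (0 | 0 + b.0)) | ((b.(0 | 0) + (0 + 0 + 0 | 0)) | (0 | 0 + (0 + 0))\{a}) → =b=> u3, =b=> u4
  u2 = b.(0 + 0 + 0\{a} + 0 + (0 | 0 + b.0)) | (0 | 0 | (0 | 0 + (0 + 0))\{a}) → =b=> u3
  u3 = (0 + 0 + 0\{a} + 0 + (0 | 0 + b.0)) | (0 | 0 | (0 | 0 + (0 + 0))\{a}) → =b=> u5
  u4 = 0 | ((b.(0 | 0) + (0 + 0 + 0 | 0)) | (0 | 0 + (0 + 0))\{a}) → =b=> u5
  u5 = 0 | (0 | 0 | (0 | 0 + (0 + 0))\{a}) → (no moves)
Q's transition system — 6 states:
  v0 = b.(0 + 0 + 0\{a} + (0 | 0 + b.0)) | ((b.(0 | 0) + (0 + 0 + 0 | 0)) | (0 | 0 + (0 + 0))\{a}) → =b=> v1, =b=> v2
  v1 = (0 + 0 + 0\{a} + (0 | 0 + b.0)) | ((b.(0 | 0) + (0 + 0 + 0 | 0)) | (0 | 0 + (0 + 0))\{a}) → =b=> v3, =b=> v4
  v2 = b.(0 + 0 + 0\{a} + (0 | 0 + b.0)) | (0 | 0 | (0 | 0 + (0 + 0))\{a}) → =b=> v3
  v3 = (0 + 0 + 0\{a} + (0 | 0 + b.0)) | (0 | 0 | (0 | 0 + (0 + 0))\{a}) → =b=> v5
  v4 = 0 | ((b.(0 | 0) + (0 + 0 + 0 | 0)) | (0 | 0 + (0 + 0))\{a}) → =b=> v5
  v5 = 0 | (0 | 0 | (0 | 0 + (0 + 0))\{a}) → (no moves)
Bisimilarity quotient blocks:
  B0 = {u0, v0}
  B1 = {u1, u2, v1, v2}
  B2 = {u3, u4, v3, v4}
  B3 = {u5, v5}
u0 ∈ B0, v0 ∈ B0 → same block

P ~ Q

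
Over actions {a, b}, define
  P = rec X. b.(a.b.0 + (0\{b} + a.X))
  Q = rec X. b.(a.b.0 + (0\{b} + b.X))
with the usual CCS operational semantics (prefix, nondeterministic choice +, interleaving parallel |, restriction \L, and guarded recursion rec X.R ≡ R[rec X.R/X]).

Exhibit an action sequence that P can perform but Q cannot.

baba

LTS(P): 4 reachable states
  s0 = rec X. b.(a.b.0 + (0\{b} + a.X)) :: —b→ s1
  s1 = a.b.0 + (0\{b} + a.(rec X. b.(a.b.0 + (0\{b} + a.X)))) :: —a→ s0, —a→ s2
  s2 = b.0 :: —b→ s3
  s3 = 0 :: deadlocked
LTS(Q): 4 reachable states
  t0 = rec X. b.(a.b.0 + (0\{b} + b.X)) :: —b→ t1
  t1 = a.b.0 + (0\{b} + b.(rec X. b.(a.b.0 + (0\{b} + b.X)))) :: —a→ t2, —b→ t0
  t2 = b.0 :: —b→ t3
  t3 = 0 :: deadlocked
Executing baba from P (initial set {s0}):
  [1] b ⇒ {s1}
  [2] a ⇒ {s0, s2}
  [3] b ⇒ {s1, s3}
  [4] a ⇒ {s0, s2}
  ✓ P
Executing baba from Q (initial set {t0}):
  [1] b ⇒ {t1}
  [2] a ⇒ {t2}
  [3] b ⇒ {t3}
  [4] a ⇒ ∅  — Q cannot continue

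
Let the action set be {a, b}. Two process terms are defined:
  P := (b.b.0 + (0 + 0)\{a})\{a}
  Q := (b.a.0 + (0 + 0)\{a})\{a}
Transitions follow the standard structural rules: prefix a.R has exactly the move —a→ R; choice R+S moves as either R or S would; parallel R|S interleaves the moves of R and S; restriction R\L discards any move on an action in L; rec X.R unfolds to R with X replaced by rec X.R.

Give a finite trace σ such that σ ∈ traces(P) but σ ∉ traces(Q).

P's transition system — 3 states:
  s0 = (b.b.0 + (0 + 0)\{a})\{a} has moves --b--▸ s1
  s1 = (b.0)\{a} has moves --b--▸ s2
  s2 = 0\{a} has moves ∅
Q's transition system — 2 states:
  t0 = (b.a.0 + (0 + 0)\{a})\{a} has moves --b--▸ t1
  t1 = (a.0)\{a} has moves ∅
Executing bb from P (initial set {s0}):
  step 1 (b): {s1}
  step 2 (b): {s2}
  ✓ P
Executing bb from Q (initial set {t0}):
  step 1 (b): {t1}
  step 2 (b): ∅  — Q cannot continue

bb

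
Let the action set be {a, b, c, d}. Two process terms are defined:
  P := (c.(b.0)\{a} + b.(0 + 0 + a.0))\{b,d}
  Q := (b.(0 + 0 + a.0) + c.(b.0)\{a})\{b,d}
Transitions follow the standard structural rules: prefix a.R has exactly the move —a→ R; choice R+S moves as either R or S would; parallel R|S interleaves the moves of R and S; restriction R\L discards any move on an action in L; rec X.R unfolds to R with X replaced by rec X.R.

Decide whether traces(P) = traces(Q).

trace-equivalent

P's transition system — 2 states:
  p0 = (c.(b.0)\{a} + b.(0 + 0 + a.0))\{b,d} | --c--▸ p1
  p1 = (b.0)\{a}\{b,d} | ∅
Q's transition system — 2 states:
  q0 = (b.(0 + 0 + a.0) + c.(b.0)\{a})\{b,d} | --c--▸ q1
  q1 = (b.0)\{a}\{b,d} | ∅
Partition-refinement fixed point:
  B0 = {p0, q0}
  B1 = {p1, q1}
p0 ∈ B0, q0 ∈ B0 → same block
Bisimilar ⇒ trace-equivalent.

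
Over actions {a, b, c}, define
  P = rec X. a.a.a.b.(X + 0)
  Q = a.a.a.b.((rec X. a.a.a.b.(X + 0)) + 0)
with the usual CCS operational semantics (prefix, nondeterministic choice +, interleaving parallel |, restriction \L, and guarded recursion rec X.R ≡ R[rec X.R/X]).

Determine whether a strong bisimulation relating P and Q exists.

YES

P's transition system — 5 states:
  p0 = rec X. a.a.a.b.(X + 0) has moves -a-> p1
  p1 = a.a.b.((rec X. a.a.a.b.(X + 0)) + 0) has moves -a-> p2
  p2 = a.b.((rec X. a.a.a.b.(X + 0)) + 0) has moves -a-> p3
  p3 = b.((rec X. a.a.a.b.(X + 0)) + 0) has moves -b-> p4
  p4 = (rec X. a.a.a.b.(X + 0)) + 0 has moves -a-> p1
Q's transition system — 5 states:
  q0 = a.a.a.b.((rec X. a.a.a.b.(X + 0)) + 0) has moves -a-> q1
  q1 = a.a.b.((rec X. a.a.a.b.(X + 0)) + 0) has moves -a-> q2
  q2 = a.b.((rec X. a.a.a.b.(X + 0)) + 0) has moves -a-> q3
  q3 = b.((rec X. a.a.a.b.(X + 0)) + 0) has moves -b-> q4
  q4 = (rec X. a.a.a.b.(X + 0)) + 0 has moves -a-> q1
Bisimilarity quotient blocks:
  B0 = {p0, p4, q0, q4}
  B1 = {p1, q1}
  B2 = {p2, q2}
  B3 = {p3, q3}
p0 ∈ B0, q0 ∈ B0 → same block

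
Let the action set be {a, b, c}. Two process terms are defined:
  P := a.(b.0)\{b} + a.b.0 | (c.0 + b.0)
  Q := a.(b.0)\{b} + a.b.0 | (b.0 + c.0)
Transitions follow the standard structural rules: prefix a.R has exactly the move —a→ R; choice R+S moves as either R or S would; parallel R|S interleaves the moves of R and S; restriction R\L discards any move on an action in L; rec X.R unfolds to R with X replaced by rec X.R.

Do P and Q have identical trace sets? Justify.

YES

P's transition system — 7 states:
  u0 = a.(b.0)\{b} + a.b.0 | (c.0 + b.0) :: --a--▸ u1, --a--▸ u2, --b--▸ u3, --c--▸ u3
  u1 = (b.0)\{b} :: deadlocked
  u2 = b.0 | (c.0 + b.0) :: --b--▸ u4, --b--▸ u5, --c--▸ u5
  u3 = a.b.0 | 0 :: --a--▸ u5
  u4 = 0 | (c.0 + b.0) :: --b--▸ u6, --c--▸ u6
  u5 = b.0 | 0 :: --b--▸ u6
  u6 = 0 | 0 :: deadlocked
Q's transition system — 7 states:
  v0 = a.(b.0)\{b} + a.b.0 | (b.0 + c.0) :: --a--▸ v1, --a--▸ v2, --b--▸ v3, --c--▸ v3
  v1 = (b.0)\{b} :: deadlocked
  v2 = b.0 | (b.0 + c.0) :: --b--▸ v4, --b--▸ v5, --c--▸ v5
  v3 = a.b.0 | 0 :: --a--▸ v5
  v4 = 0 | (b.0 + c.0) :: --b--▸ v6, --c--▸ v6
  v5 = b.0 | 0 :: --b--▸ v6
  v6 = 0 | 0 :: deadlocked
Partition-refinement fixed point:
  B0 = {u0, v0}
  B1 = {u1, u6, v1, v6}
  B2 = {u3, v3}
  B3 = {u5, v5}
  B4 = {u2, v2}
  B5 = {u4, v4}
u0 ∈ B0, v0 ∈ B0 → same block
Bisimilar ⇒ trace-equivalent.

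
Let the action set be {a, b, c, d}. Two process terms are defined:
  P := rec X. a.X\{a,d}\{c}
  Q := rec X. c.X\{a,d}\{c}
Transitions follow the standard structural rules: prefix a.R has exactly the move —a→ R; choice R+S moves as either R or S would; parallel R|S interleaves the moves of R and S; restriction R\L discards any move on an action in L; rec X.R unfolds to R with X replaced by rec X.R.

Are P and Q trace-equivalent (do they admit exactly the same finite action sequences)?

LTS(P): 2 reachable states
  p0 = rec X. a.X\{a,d}\{c} ⊢ =a=> p1
  p1 = (rec X. a.X\{a,d}\{c})\{a,d}\{c} ⊢ deadlocked
LTS(Q): 2 reachable states
  q0 = rec X. c.X\{a,d}\{c} ⊢ =c=> q1
  q1 = (rec X. c.X\{a,d}\{c})\{a,d}\{c} ⊢ deadlocked
Run σ = ⟨a⟩ on P: start {p0}
  [1] a ⇒ {p1}
  P completes σ.
Run σ = ⟨a⟩ on Q: start {q0}
  [1] a ⇒ ∅ (Q stuck)

NO — witness ⟨a⟩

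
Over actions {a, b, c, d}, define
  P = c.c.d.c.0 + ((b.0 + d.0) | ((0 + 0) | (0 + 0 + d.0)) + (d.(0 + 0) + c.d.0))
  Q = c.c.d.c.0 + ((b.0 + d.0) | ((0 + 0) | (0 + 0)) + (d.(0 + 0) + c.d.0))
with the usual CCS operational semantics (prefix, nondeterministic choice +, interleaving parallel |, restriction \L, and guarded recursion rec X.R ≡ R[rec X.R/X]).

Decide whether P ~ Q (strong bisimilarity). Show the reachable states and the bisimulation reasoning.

not bisimilar

LTS(P): 10 reachable states
  m0 = c.c.d.c.0 + ((b.0 + d.0) | ((0 + 0) | (0 + 0 + d.0)) + (d.(0 + 0) + c.d.0)) → =b=> m1, =c=> m2, =c=> m3, =d=> m1, =d=> m4, =d=> m5
  m1 = 0 | ((0 + 0) | (0 + 0 + d.0)) → =d=> m6
  m2 = c.d.c.0 → =c=> m7
  m3 = d.0 → =d=> m8
  m4 = (b.0 + d.0) | ((0 + 0) | 0) → =b=> m6, =d=> m6
  m5 = 0 + 0 → stopped
  m6 = 0 | ((0 + 0) | 0) → stopped
  m7 = d.c.0 → =d=> m9
  m8 = 0 → stopped
  m9 = c.0 → =c=> m8
LTS(Q): 8 reachable states
  n0 = c.c.d.c.0 + ((b.0 + d.0) | ((0 + 0) | (0 + 0)) + (d.(0 + 0) + c.d.0)) → =b=> n1, =c=> n2, =c=> n3, =d=> n1, =d=> n4
  n1 = 0 | ((0 + 0) | (0 + 0)) → stopped
  n2 = c.d.c.0 → =c=> n5
  n3 = d.0 → =d=> n6
  n4 = 0 + 0 → stopped
  n5 = d.c.0 → =d=> n7
  n6 = 0 → stopped
  n7 = c.0 → =c=> n6
Bisimilarity quotient blocks:
  B0 = {m0}
  B1 = {m1, m3, n3}
  B2 = {m5, m6, m8, n1, n4, n6}
  B3 = {m4}
  B4 = {m2, n2}
  B5 = {m7, n5}
  B6 = {m9, n7}
  B7 = {n0}
m0 ∈ B0, n0 ∈ B7 → different blocks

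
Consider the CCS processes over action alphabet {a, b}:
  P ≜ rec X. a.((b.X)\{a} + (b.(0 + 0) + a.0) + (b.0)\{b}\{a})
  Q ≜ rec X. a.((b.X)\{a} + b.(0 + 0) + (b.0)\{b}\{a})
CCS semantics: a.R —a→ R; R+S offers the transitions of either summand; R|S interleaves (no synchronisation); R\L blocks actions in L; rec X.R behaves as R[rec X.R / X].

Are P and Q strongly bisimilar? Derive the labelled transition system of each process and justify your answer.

Reachable graph of P (5 states):
  s0 = rec X. a.((b.X)\{a} + (b.(0 + 0) + a.0) + (b.0)\{b}\{a}) ⊢ --a--▸ s1
  s1 = (b.(rec X. a.((b.X)\{a} + (b.(0 + 0) + a.0) + (b.0)\{b}\{a})))\{a} + (b.(0 + 0) + a.0) + (b.0)\{b}\{a} ⊢ --a--▸ s2, --b--▸ s3, --b--▸ s4
  s2 = 0 ⊢ ·
  s3 = (rec X. a.((b.X)\{a} + (b.(0 + 0) + a.0) + (b.0)\{b}\{a}))\{a} ⊢ ·
  s4 = 0 + 0 ⊢ ·
Reachable graph of Q (4 states):
  t0 = rec X. a.((b.X)\{a} + b.(0 + 0) + (b.0)\{b}\{a}) ⊢ --a--▸ t1
  t1 = (b.(rec X. a.((b.X)\{a} + b.(0 + 0) + (b.0)\{b}\{a})))\{a} + b.(0 + 0) + (b.0)\{b}\{a} ⊢ --b--▸ t2, --b--▸ t3
  t2 = (rec X. a.((b.X)\{a} + b.(0 + 0) + (b.0)\{b}\{a}))\{a} ⊢ ·
  t3 = 0 + 0 ⊢ ·
Coarsest stable partition (strong bisimilarity classes):
  B0 = {s0}
  B1 = {s1}
  B2 = {s2, s3, s4, t2, t3}
  B3 = {t0}
  B4 = {t1}
s0 ∈ B0, t0 ∈ B3 → different blocks

not bisimilar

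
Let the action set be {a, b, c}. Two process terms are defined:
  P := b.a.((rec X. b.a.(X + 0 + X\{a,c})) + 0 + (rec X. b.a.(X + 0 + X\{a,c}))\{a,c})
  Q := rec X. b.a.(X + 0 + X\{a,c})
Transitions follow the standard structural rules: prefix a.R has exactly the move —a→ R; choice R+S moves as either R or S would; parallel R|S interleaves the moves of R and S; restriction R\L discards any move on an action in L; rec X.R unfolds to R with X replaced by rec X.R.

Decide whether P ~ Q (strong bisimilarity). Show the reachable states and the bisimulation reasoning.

bisimilar

P's transition system — 4 states:
  s0 = b.a.((rec X. b.a.(X + 0 + X\{a,c})) + 0 + (rec X. b.a.(X + 0 + X\{a,c}))\{a,c}) :: --b--▸ s1
  s1 = a.((rec X. b.a.(X + 0 + X\{a,c})) + 0 + (rec X. b.a.(X + 0 + X\{a,c}))\{a,c}) :: --a--▸ s2
  s2 = (rec X. b.a.(X + 0 + X\{a,c})) + 0 + (rec X. b.a.(X + 0 + X\{a,c}))\{a,c} :: --b--▸ s1, --b--▸ s3
  s3 = (a.((rec X. b.a.(X + 0 + X\{a,c})) + 0 + (rec X. b.a.(X + 0 + X\{a,c}))\{a,c}))\{a,c} :: ∅
Q's transition system — 4 states:
  t0 = rec X. b.a.(X + 0 + X\{a,c}) :: --b--▸ t1
  t1 = a.((rec X. b.a.(X + 0 + X\{a,c})) + 0 + (rec X. b.a.(X + 0 + X\{a,c}))\{a,c}) :: --a--▸ t2
  t2 = (rec X. b.a.(X + 0 + X\{a,c})) + 0 + (rec X. b.a.(X + 0 + X\{a,c}))\{a,c} :: --b--▸ t1, --b--▸ t3
  t3 = (a.((rec X. b.a.(X + 0 + X\{a,c})) + 0 + (rec X. b.a.(X + 0 + X\{a,c}))\{a,c}))\{a,c} :: ∅
Bisimilarity quotient blocks:
  B0 = {s0, t0}
  B1 = {s1, t1}
  B2 = {s2, t2}
  B3 = {s3, t3}
s0 ∈ B0, t0 ∈ B0 → same block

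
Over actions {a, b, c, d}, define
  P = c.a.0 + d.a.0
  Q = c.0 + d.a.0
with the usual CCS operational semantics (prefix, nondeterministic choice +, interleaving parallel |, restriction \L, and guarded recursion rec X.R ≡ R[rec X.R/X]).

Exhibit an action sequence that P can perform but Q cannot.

LTS(P): 3 reachable states
  p0 = c.a.0 + d.a.0 | -c-> p1, -d-> p1
  p1 = a.0 | -a-> p2
  p2 = 0 | deadlocked
LTS(Q): 3 reachable states
  q0 = c.0 + d.a.0 | -c-> q1, -d-> q2
  q1 = 0 | deadlocked
  q2 = a.0 | -a-> q1
Executing ca from P (initial set {p0}):
  step 1 (c): {p1}
  step 2 (a): {p2}
  P completes σ.
Executing ca from Q (initial set {q0}):
  step 1 (c): {q1}
  step 2 (a): ∅  — Q cannot continue

ca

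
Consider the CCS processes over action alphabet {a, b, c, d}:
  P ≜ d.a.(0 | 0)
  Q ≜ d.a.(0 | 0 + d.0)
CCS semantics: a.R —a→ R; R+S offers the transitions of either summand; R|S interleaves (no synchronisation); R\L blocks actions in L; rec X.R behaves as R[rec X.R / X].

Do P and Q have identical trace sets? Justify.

LTS(P): 3 reachable states
  s0 = d.a.(0 | 0) | -d-> s1
  s1 = a.(0 | 0) | -a-> s2
  s2 = 0 | 0 | stopped
LTS(Q): 4 reachable states
  t0 = d.a.(0 | 0 + d.0) | -d-> t1
  t1 = a.(0 | 0 + d.0) | -a-> t2
  t2 = 0 | 0 + d.0 | -d-> t3
  t3 = 0 | stopped
Trace ⟨dad⟩ through Q, begin at {t0}:
  after d @ step 1: {t1}
  after a @ step 2: {t2}
  after d @ step 3: {t3}
  — Q admits the full trace.
Trace ⟨dad⟩ through P, begin at {s0}:
  after d @ step 1: {s1}
  after a @ step 2: {s2}
  after d @ step 3: no successor for P

traces(P) ≠ traces(Q) — witness ⟨dad⟩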